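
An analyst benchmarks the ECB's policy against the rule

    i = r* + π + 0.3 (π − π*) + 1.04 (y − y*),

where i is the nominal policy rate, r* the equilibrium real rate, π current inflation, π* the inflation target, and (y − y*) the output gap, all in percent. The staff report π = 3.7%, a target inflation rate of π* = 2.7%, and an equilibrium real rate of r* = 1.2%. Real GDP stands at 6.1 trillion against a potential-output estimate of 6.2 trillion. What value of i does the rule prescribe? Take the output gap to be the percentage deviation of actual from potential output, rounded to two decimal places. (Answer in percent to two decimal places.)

3.53%

Output gap = 100 × (6.1 − 6.2) / 6.2 = -1.61%.
i = 1.20 + 3.70 + 0.3 × (3.70 − 2.70) + 1.04 × (-1.61)
   = 1.20 + 3.7 + 0.3 − 1.6744 = 3.53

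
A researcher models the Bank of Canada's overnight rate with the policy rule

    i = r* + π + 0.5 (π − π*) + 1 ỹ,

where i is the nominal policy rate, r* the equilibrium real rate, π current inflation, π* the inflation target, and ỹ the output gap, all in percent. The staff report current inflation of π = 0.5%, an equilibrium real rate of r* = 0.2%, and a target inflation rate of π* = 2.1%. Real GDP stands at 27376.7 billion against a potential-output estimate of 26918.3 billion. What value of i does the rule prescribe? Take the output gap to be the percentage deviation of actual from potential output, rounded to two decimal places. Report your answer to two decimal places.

Output gap = 100 × (27376.7 − 26918.3) / 26918.3 = 1.70%.
i = 0.20 + 0.50 + 0.5 × (0.50 − 2.10) + 1 × 1.70
   = 0.20 + 0.5 − 0.8 + 1.7 = 1.60

1.60%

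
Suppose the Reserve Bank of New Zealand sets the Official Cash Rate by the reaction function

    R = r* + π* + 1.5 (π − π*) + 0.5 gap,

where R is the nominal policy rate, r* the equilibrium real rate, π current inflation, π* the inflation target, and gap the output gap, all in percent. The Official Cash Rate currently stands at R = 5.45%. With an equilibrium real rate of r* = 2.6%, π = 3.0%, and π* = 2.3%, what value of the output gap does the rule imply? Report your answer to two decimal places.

-1.00%

0.5 gap = 5.45 − 2.6 − 2.3 − 1.5 × (3.0 − 2.3) = -0.5
gap = -0.5 / 0.5 = -1.00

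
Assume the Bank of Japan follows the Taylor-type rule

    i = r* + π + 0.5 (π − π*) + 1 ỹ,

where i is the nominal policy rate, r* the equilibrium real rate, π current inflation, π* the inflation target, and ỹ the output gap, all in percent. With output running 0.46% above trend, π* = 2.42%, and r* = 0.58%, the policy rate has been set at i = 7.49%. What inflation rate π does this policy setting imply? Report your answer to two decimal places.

Output 0.46% above potential → ỹ = 0.46.
Collecting π: i = r* + (1 + 0.5) π − 0.5 π* + 1 ỹ
1.5 π = 7.49 − 0.58 + 0.5 × 2.42 − 1 × 0.46 = 7.66
π = 7.66 / 1.5 = 5.11

5.11%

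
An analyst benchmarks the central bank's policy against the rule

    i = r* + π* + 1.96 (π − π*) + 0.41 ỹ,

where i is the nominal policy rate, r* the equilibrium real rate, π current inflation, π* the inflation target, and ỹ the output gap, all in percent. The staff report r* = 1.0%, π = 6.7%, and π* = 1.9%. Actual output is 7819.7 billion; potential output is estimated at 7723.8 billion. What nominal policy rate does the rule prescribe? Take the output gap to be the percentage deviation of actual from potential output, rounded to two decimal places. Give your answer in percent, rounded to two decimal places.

12.82%

Output gap = 100 × (7819.7 − 7723.8) / 7723.8 = 1.24%.
i = 1.00 + 1.90 + 1.96 × (6.70 − 1.90) + 0.41 × 1.24
   = 1.00 + 1.9 + 9.408 + 0.5084 = 12.82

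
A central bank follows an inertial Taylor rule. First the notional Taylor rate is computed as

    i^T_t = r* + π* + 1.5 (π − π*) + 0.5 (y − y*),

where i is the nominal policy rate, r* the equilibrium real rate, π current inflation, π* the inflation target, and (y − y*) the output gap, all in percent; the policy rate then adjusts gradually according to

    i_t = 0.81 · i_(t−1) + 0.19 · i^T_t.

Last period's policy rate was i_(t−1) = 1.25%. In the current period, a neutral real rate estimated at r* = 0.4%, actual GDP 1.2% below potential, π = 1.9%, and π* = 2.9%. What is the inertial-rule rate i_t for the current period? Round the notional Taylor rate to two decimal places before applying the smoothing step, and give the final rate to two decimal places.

Output 1.2% below potential → (y − y*) = -1.2.
i^T_t = 0.4 + 2.9 + 1.5 × (1.9 − 2.9) + 0.5 × (-1.2)
   = 0.4 + 2.9 − 1.5 − 0.6 = 1.20
i_t = 0.81 × 1.25 + 0.19 × 1.20 = 1.0125 + 0.228 = 1.24

1.24%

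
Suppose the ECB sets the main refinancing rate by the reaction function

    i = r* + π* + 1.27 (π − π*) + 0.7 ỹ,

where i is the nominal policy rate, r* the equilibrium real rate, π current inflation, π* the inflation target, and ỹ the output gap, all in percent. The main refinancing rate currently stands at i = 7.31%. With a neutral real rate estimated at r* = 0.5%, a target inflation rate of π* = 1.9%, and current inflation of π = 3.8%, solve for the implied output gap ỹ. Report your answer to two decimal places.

3.57%

0.7 ỹ = 7.31 − 0.5 − 1.9 − 1.27 × (3.8 − 1.9) = 2.497
ỹ = 2.497 / 0.7 = 3.57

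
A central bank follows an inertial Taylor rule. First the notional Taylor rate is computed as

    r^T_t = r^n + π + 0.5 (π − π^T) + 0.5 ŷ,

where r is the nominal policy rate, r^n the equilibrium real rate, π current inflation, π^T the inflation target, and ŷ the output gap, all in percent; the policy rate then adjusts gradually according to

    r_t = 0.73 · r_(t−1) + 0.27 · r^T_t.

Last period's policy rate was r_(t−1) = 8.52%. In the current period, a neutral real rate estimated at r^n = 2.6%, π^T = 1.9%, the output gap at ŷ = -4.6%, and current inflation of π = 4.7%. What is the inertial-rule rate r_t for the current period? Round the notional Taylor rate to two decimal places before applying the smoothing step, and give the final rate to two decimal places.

r^T_t = 2.6 + 4.7 + 0.5 × (4.7 − 1.9) + 0.5 × (-4.6)
   = 2.6 + 4.7 + 1.4 − 2.3 = 6.40
r_t = 0.73 × 8.52 + 0.27 × 6.40 = 6.2196 + 1.728 = 7.95

7.95%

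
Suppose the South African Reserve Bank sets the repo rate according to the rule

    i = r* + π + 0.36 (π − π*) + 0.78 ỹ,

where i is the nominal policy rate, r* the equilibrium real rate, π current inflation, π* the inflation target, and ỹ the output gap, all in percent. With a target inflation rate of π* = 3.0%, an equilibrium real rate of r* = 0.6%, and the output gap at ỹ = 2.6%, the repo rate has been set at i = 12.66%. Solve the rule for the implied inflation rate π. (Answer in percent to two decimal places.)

Collecting π: i = r* + (1 + 0.36) π − 0.36 π* + 0.78 ỹ
1.36 π = 12.66 − 0.6 + 0.36 × 3.0 − 0.78 × 2.6 = 11.112
π = 11.112 / 1.36 = 8.17

8.17%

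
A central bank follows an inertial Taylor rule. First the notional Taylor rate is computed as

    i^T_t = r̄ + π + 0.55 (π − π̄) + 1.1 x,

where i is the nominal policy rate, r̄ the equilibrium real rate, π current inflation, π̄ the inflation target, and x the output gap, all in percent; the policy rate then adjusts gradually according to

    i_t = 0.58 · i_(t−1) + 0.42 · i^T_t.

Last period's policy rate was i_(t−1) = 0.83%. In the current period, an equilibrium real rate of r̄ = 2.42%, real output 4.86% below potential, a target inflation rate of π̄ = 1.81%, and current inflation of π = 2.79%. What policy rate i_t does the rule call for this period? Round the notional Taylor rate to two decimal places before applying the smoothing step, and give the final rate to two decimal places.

0.65%

Output 4.86% below potential → x = -4.86.
i^T_t = 2.42 + 2.79 + 0.55 × (2.79 − 1.81) + 1.1 × (-4.86)
   = 2.42 + 2.79 + 0.539 − 5.346 = 0.40
i_t = 0.58 × 0.83 + 0.42 × 0.40 = 0.4814 + 0.168 = 0.65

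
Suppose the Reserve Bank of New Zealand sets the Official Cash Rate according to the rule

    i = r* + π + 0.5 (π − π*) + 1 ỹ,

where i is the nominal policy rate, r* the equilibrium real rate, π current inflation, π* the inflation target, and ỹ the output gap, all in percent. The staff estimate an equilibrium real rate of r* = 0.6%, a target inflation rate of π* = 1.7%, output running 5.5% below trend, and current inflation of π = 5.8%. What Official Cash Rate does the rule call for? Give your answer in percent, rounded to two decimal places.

Output 5.5% below potential → ỹ = -5.5.
i = 0.6 + 5.8 + 0.5 × (5.8 − 1.7) + 1 × (-5.5)
   = 0.6 + 5.8 + 2.05 − 5.5 = 2.95

2.95%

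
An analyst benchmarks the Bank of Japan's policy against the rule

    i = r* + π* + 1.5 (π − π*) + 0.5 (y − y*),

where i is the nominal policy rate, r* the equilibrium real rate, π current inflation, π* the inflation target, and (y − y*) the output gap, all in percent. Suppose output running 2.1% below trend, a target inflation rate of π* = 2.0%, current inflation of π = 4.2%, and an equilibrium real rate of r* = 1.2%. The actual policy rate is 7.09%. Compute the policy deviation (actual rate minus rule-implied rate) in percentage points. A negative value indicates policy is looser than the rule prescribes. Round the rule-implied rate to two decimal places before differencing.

1.64 pp

Output 2.1% below potential → (y − y*) = -2.1.
i = 1.2 + 2.0 + 1.5 × (4.2 − 2.0) + 0.5 × (-2.1)
   = 1.2 + 2 + 3.3 − 1.05 = 5.45
Deviation = 7.09 − 5.45 = 1.64 pp.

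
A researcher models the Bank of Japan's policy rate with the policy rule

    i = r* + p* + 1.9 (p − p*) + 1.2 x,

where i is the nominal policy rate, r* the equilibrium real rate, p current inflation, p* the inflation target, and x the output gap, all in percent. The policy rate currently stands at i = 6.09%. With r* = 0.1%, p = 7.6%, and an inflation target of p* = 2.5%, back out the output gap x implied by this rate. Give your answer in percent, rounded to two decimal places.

-5.17%

1.2 x = 6.09 − 0.1 − 2.5 − 1.9 × (7.6 − 2.5) = -6.2
x = -6.2 / 1.2 = -5.17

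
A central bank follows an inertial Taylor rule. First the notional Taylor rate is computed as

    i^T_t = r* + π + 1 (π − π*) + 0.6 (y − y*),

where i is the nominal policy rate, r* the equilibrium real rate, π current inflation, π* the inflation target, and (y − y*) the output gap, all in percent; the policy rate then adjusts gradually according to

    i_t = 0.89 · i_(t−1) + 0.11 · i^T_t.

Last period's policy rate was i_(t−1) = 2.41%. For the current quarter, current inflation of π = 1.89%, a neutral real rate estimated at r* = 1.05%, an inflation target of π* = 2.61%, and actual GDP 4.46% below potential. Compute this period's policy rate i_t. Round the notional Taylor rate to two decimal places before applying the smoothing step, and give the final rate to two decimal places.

2.09%

Output 4.46% below potential → (y − y*) = -4.46.
i^T_t = 1.05 + 1.89 + 1 × (1.89 − 2.61) + 0.6 × (-4.46)
   = 1.05 + 1.89 − 0.72 − 2.676 = -0.46
i_t = 0.89 × 2.41 + 0.11 × (-0.46) = 2.1449 − 0.0506 = 2.09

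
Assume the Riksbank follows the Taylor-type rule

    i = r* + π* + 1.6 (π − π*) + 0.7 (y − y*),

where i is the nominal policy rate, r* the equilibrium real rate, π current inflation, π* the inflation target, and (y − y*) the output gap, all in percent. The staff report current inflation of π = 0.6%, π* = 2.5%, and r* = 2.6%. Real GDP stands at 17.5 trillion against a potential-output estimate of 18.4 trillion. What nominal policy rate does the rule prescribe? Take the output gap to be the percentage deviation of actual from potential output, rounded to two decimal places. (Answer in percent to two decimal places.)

-1.36%

Output gap = 100 × (17.5 − 18.4) / 18.4 = -4.89%.
i = 2.60 + 2.50 + 1.6 × (0.60 − 2.50) + 0.7 × (-4.89)
   = 2.60 + 2.5 − 3.04 − 3.423 = -1.36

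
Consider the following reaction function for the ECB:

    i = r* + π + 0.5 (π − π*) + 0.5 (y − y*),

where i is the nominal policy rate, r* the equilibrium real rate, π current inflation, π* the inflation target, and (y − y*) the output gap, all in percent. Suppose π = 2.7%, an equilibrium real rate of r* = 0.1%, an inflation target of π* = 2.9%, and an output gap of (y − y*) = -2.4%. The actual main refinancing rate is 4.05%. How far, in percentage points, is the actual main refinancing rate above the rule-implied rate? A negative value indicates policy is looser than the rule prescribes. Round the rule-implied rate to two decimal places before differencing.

2.55 pp

i = 0.1 + 2.7 + 0.5 × (2.7 − 2.9) + 0.5 × (-2.4)
   = 0.1 + 2.7 − 0.1 − 1.2 = 1.50
Deviation = 4.05 − 1.50 = 2.55 pp.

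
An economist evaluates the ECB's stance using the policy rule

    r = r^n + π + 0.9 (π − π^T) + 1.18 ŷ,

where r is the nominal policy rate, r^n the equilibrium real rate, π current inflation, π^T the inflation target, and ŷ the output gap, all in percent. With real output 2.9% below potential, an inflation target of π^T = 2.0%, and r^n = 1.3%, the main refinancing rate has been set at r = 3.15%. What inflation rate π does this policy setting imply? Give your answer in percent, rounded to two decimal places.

Output 2.9% below potential → ŷ = -2.9.
Collecting π: r = r^n + (1 + 0.9) π − 0.9 π^T + 1.18 ŷ
1.9 π = 3.15 − 1.3 + 0.9 × 2.0 − 1.18 × (-2.9) = 7.072
π = 7.072 / 1.9 = 3.72

3.72%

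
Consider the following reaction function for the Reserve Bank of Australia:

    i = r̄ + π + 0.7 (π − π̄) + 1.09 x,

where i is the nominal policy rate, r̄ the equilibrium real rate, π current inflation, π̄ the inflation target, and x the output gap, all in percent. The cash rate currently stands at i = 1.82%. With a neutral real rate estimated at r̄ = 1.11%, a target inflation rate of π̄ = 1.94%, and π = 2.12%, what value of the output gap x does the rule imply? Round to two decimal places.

1.09 x = 1.82 − 1.11 − 2.12 − 0.7 × (2.12 − 1.94) = -1.536
x = -1.536 / 1.09 = -1.41

-1.41%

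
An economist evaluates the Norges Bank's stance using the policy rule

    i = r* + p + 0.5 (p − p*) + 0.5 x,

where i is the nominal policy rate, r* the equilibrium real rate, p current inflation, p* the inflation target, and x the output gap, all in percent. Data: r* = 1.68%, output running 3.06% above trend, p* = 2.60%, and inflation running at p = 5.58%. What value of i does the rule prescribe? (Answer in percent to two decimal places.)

10.28%

Output 3.06% above potential → x = 3.06.
i = 1.68 + 5.58 + 0.5 × (5.58 − 2.60) + 0.5 × 3.06
   = 1.68 + 5.58 + 1.49 + 1.53 = 10.28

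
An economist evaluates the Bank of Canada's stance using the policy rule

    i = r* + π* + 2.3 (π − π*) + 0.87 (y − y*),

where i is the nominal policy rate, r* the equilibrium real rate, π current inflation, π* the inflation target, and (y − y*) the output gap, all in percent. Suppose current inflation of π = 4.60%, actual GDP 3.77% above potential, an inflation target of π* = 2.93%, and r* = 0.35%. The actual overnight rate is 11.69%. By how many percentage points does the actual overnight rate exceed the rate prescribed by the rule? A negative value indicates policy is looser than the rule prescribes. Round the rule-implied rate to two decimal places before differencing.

Output 3.77% above potential → (y − y*) = 3.77.
i = 0.35 + 2.93 + 2.3 × (4.60 − 2.93) + 0.87 × 3.77
   = 0.35 + 2.93 + 3.841 + 3.2799 = 10.40
Deviation = 11.69 − 10.40 = 1.29 pp.

1.29 pp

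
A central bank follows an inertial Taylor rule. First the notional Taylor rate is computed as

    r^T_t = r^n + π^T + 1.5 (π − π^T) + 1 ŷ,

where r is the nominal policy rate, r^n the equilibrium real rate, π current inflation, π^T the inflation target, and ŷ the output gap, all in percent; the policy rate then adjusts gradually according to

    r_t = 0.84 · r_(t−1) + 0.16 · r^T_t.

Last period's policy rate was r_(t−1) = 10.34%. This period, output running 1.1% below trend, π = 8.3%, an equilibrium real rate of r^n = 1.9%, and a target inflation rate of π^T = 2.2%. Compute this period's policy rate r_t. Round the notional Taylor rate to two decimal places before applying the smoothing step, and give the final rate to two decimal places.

10.63%

Output 1.1% below potential → ŷ = -1.1.
r^T_t = 1.9 + 2.2 + 1.5 × (8.3 − 2.2) + 1 × (-1.1)
   = 1.9 + 2.2 + 9.15 − 1.1 = 12.15
r_t = 0.84 × 10.34 + 0.16 × 12.15 = 8.6856 + 1.944 = 10.63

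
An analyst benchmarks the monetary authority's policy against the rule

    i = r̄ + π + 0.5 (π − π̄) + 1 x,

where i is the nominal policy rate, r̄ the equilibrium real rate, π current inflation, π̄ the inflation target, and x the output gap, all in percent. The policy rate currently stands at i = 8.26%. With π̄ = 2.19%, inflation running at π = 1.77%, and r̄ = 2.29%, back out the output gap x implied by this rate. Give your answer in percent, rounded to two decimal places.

1 x = 8.26 − 2.29 − 1.77 − 0.5 × (1.77 − 2.19) = 4.41
x = 4.41 / 1 = 4.41

4.41%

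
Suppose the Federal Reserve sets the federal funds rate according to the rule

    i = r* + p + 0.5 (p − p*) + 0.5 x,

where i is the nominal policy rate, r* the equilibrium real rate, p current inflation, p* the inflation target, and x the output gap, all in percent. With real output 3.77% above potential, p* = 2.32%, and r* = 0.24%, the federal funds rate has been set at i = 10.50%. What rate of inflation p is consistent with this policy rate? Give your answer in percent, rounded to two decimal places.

Output 3.77% above potential → x = 3.77.
Collecting p: i = r* + (1 + 0.5) p − 0.5 p* + 0.5 x
1.5 p = 10.50 − 0.24 + 0.5 × 2.32 − 0.5 × 3.77 = 9.535
p = 9.535 / 1.5 = 6.36

6.36%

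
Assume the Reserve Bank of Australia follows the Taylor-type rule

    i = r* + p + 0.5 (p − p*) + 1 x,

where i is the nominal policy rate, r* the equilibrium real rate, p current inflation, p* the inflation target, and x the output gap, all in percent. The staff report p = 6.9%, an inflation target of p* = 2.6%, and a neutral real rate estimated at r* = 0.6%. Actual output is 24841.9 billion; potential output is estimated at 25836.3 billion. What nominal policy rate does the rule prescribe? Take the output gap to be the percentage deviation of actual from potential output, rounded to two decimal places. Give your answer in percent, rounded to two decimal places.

5.80%

Output gap = 100 × (24841.9 − 25836.3) / 25836.3 = -3.85%.
i = 0.60 + 6.90 + 0.5 × (6.90 − 2.60) + 1 × (-3.85)
   = 0.60 + 6.9 + 2.15 − 3.85 = 5.80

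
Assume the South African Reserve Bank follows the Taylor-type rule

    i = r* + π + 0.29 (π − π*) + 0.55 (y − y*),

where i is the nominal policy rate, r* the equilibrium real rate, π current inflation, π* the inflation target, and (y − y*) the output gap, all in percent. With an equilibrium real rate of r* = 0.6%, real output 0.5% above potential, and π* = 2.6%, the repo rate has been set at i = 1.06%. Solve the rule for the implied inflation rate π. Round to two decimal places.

0.73%

Output 0.5% above potential → (y − y*) = 0.5.
Collecting π: i = r* + (1 + 0.29) π − 0.29 π* + 0.55 (y − y*)
1.29 π = 1.06 − 0.6 + 0.29 × 2.6 − 0.55 × 0.5 = 0.939
π = 0.939 / 1.29 = 0.73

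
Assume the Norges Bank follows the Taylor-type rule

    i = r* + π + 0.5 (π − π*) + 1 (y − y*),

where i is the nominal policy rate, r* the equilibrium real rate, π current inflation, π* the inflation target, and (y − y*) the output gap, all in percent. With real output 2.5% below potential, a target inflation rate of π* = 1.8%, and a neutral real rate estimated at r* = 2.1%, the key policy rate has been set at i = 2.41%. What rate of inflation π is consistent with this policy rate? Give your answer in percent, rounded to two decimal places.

2.47%

Output 2.5% below potential → (y − y*) = -2.5.
Collecting π: i = r* + (1 + 0.5) π − 0.5 π* + 1 (y − y*)
1.5 π = 2.41 − 2.1 + 0.5 × 1.8 − 1 × (-2.5) = 3.71
π = 3.71 / 1.5 = 2.47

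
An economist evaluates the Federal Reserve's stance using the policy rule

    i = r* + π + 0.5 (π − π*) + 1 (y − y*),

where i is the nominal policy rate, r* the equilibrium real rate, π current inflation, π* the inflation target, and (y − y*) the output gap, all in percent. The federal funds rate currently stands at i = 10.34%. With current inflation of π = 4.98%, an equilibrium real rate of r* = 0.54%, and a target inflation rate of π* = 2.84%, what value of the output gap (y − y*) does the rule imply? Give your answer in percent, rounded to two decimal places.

3.75%

1 (y − y*) = 10.34 − 0.54 − 4.98 − 0.5 × (4.98 − 2.84) = 3.75
(y − y*) = 3.75 / 1 = 3.75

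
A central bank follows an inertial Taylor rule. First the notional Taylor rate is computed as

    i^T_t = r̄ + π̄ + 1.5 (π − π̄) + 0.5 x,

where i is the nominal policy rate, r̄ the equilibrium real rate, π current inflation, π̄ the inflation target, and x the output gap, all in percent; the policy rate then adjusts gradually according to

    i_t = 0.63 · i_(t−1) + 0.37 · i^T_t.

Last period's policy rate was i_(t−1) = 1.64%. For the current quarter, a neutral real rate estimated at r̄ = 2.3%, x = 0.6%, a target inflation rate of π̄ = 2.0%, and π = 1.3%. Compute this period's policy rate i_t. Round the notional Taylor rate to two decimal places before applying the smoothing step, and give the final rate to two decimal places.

2.35%

i^T_t = 2.3 + 2.0 + 1.5 × (1.3 − 2.0) + 0.5 × 0.6
   = 2.3 + 2 − 1.05 + 0.3 = 3.55
i_t = 0.63 × 1.64 + 0.37 × 3.55 = 1.0332 + 1.3135 = 2.35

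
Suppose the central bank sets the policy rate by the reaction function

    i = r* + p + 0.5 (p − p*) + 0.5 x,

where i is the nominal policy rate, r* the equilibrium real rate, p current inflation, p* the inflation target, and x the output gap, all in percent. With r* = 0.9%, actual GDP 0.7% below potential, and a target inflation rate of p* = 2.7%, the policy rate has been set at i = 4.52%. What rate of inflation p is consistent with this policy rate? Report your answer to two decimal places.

3.55%

Output 0.7% below potential → x = -0.7.
Collecting p: i = r* + (1 + 0.5) p − 0.5 p* + 0.5 x
1.5 p = 4.52 − 0.9 + 0.5 × 2.7 − 0.5 × (-0.7) = 5.32
p = 5.32 / 1.5 = 3.55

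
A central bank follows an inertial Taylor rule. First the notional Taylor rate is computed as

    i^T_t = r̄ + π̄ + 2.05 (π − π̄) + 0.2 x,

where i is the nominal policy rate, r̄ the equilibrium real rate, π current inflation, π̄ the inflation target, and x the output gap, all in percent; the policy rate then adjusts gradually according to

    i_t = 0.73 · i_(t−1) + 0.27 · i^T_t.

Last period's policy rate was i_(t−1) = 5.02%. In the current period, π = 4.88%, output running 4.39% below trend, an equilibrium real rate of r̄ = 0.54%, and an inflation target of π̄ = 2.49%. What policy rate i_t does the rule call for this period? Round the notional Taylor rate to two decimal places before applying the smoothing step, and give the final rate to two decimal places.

5.57%

Output 4.39% below potential → x = -4.39.
i^T_t = 0.54 + 2.49 + 2.05 × (4.88 − 2.49) + 0.2 × (-4.39)
   = 0.54 + 2.49 + 4.8995 − 0.878 = 7.05
i_t = 0.73 × 5.02 + 0.27 × 7.05 = 3.6646 + 1.9035 = 5.57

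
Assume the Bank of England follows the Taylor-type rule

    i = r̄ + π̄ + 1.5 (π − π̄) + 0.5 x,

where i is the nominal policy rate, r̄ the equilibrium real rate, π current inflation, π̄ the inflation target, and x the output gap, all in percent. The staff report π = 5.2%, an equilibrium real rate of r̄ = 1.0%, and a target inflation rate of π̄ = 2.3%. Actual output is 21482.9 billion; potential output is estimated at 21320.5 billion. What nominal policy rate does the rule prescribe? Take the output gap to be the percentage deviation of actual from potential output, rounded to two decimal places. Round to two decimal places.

Output gap = 100 × (21482.9 − 21320.5) / 21320.5 = 0.76%.
i = 1.00 + 2.30 + 1.5 × (5.20 − 2.30) + 0.5 × 0.76
   = 1.00 + 2.3 + 4.35 + 0.38 = 8.03

8.03%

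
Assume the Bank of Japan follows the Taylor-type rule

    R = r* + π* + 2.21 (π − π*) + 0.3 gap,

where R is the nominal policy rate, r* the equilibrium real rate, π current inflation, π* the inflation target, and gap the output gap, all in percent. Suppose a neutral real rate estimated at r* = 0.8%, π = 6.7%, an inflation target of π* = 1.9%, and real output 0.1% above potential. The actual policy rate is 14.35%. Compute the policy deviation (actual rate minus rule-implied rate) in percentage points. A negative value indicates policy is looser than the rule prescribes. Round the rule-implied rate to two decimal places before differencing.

1.01 pp

Output 0.1% above potential → gap = 0.1.
R = 0.8 + 1.9 + 2.21 × (6.7 − 1.9) + 0.3 × 0.1
   = 0.8 + 1.9 + 10.608 + 0.03 = 13.34
Deviation = 14.35 − 13.34 = 1.01 pp.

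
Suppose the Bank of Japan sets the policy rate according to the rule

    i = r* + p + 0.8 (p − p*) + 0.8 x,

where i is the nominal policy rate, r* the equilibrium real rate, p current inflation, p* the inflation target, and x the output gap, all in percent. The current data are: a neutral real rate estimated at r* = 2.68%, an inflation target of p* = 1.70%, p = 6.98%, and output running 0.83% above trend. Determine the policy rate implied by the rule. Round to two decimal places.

14.55%

Output 0.83% above potential → x = 0.83.
i = 2.68 + 6.98 + 0.8 × (6.98 − 1.70) + 0.8 × 0.83
   = 2.68 + 6.98 + 4.224 + 0.664 = 14.55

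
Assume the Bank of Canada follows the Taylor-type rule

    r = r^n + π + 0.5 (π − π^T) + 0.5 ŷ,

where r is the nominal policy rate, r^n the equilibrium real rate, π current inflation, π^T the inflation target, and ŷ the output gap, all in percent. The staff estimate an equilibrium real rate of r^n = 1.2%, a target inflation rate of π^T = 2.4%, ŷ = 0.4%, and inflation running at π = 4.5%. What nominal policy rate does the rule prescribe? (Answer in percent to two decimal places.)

r = 1.2 + 4.5 + 0.5 × (4.5 − 2.4) + 0.5 × 0.4
   = 1.2 + 4.5 + 1.05 + 0.2 = 6.95

6.95%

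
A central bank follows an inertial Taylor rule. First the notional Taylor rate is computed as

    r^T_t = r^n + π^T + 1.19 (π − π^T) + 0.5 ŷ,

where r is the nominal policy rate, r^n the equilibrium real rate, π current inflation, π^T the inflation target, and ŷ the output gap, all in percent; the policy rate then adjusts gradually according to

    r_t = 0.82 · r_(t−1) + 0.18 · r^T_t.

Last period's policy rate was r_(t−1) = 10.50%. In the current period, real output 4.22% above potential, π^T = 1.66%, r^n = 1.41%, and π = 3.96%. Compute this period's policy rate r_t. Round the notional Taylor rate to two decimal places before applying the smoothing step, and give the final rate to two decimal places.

10.04%

Output 4.22% above potential → ŷ = 4.22.
r^T_t = 1.41 + 1.66 + 1.19 × (3.96 − 1.66) + 0.5 × 4.22
   = 1.41 + 1.66 + 2.737 + 2.11 = 7.92
r_t = 0.82 × 10.50 + 0.18 × 7.92 = 8.61 + 1.4256 = 10.04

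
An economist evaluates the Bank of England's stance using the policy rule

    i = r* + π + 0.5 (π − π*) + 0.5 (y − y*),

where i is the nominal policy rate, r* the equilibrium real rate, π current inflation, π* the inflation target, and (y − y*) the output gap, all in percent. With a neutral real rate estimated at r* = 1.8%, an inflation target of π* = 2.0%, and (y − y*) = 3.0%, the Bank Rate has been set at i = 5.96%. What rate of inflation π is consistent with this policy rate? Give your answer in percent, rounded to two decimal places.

2.44%

Collecting π: i = r* + (1 + 0.5) π − 0.5 π* + 0.5 (y − y*)
1.5 π = 5.96 − 1.8 + 0.5 × 2.0 − 0.5 × 3.0 = 3.66
π = 3.66 / 1.5 = 2.44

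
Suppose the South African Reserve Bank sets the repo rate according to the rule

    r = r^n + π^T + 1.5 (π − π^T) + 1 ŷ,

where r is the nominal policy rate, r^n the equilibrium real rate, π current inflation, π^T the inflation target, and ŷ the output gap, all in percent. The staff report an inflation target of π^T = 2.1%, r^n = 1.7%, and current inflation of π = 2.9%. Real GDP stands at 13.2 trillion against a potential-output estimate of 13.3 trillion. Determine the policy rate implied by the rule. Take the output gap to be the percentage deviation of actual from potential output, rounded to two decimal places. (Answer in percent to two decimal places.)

4.25%

Output gap = 100 × (13.2 − 13.3) / 13.3 = -0.75%.
r = 1.70 + 2.10 + 1.5 × (2.90 − 2.10) + 1 × (-0.75)
   = 1.70 + 2.1 + 1.2 − 0.75 = 4.25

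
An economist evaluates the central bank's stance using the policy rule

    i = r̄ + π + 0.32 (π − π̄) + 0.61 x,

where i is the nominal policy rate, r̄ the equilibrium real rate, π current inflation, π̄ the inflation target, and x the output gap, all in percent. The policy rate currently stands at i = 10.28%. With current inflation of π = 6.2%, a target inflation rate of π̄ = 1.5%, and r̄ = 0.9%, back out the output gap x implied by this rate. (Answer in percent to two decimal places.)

0.61 x = 10.28 − 0.9 − 6.2 − 0.32 × (6.2 − 1.5) = 1.676
x = 1.676 / 0.61 = 2.75

2.75%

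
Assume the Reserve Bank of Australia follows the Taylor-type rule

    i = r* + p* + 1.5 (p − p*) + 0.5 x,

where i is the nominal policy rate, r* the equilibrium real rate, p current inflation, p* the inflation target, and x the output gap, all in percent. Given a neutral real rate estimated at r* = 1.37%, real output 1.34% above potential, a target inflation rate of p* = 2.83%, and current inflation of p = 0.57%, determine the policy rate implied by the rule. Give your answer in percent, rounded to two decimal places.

Output 1.34% above potential → x = 1.34.
i = 1.37 + 2.83 + 1.5 × (0.57 − 2.83) + 0.5 × 1.34
   = 1.37 + 2.83 − 3.39 + 0.67 = 1.48

1.48%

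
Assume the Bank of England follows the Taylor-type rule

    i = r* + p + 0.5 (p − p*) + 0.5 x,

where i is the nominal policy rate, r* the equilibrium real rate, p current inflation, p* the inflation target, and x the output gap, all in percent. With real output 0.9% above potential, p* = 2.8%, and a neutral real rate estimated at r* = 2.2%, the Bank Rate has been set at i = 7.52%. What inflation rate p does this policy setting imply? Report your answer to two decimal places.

4.18%

Output 0.9% above potential → x = 0.9.
Collecting p: i = r* + (1 + 0.5) p − 0.5 p* + 0.5 x
1.5 p = 7.52 − 2.2 + 0.5 × 2.8 − 0.5 × 0.9 = 6.27
p = 6.27 / 1.5 = 4.18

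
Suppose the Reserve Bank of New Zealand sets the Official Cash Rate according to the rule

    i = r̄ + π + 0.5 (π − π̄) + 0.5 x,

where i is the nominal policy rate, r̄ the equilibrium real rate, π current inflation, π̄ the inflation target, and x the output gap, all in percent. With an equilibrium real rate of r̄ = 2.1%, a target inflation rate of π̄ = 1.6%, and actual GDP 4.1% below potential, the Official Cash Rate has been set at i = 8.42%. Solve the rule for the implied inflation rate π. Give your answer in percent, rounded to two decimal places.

Output 4.1% below potential → x = -4.1.
Collecting π: i = r̄ + (1 + 0.5) π − 0.5 π̄ + 0.5 x
1.5 π = 8.42 − 2.1 + 0.5 × 1.6 − 0.5 × (-4.1) = 9.17
π = 9.17 / 1.5 = 6.11

6.11%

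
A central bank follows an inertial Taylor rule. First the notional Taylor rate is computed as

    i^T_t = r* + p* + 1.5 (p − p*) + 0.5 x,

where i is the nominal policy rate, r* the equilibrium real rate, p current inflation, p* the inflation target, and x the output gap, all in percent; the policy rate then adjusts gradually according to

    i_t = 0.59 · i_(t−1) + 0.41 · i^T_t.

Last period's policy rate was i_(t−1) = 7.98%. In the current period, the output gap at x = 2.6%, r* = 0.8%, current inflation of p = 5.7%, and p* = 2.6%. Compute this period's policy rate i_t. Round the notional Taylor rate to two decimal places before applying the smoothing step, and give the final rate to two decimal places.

8.54%

i^T_t = 0.8 + 2.6 + 1.5 × (5.7 − 2.6) + 0.5 × 2.6
   = 0.8 + 2.6 + 4.65 + 1.3 = 9.35
i_t = 0.59 × 7.98 + 0.41 × 9.35 = 4.7082 + 3.8335 = 8.54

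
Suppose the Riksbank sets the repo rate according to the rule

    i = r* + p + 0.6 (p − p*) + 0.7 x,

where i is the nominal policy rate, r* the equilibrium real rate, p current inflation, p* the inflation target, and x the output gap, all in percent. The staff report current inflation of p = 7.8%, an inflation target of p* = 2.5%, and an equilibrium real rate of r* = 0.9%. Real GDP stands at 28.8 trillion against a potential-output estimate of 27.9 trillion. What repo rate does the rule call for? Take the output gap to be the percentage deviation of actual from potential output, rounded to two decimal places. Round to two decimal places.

Output gap = 100 × (28.8 − 27.9) / 27.9 = 3.23%.
i = 0.90 + 7.80 + 0.6 × (7.80 − 2.50) + 0.7 × 3.23
   = 0.90 + 7.8 + 3.18 + 2.261 = 14.14

14.14%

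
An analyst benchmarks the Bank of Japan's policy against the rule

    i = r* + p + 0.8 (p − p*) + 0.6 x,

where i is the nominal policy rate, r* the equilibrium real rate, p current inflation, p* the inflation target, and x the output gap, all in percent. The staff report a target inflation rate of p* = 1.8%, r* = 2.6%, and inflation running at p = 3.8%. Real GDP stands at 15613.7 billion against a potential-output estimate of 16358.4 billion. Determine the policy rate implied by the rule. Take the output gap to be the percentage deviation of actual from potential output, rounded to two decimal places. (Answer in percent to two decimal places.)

Output gap = 100 × (15613.7 − 16358.4) / 16358.4 = -4.55%.
i = 2.60 + 3.80 + 0.8 × (3.80 − 1.80) + 0.6 × (-4.55)
   = 2.60 + 3.8 + 1.6 − 2.73 = 5.27

5.27%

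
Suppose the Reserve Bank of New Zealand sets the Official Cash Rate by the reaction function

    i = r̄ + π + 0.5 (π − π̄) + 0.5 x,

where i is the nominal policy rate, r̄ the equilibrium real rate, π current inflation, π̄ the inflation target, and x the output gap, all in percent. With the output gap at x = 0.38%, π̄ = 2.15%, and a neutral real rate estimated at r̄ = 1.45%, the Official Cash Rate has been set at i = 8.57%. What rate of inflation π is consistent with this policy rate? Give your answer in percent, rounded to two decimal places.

Collecting π: i = r̄ + (1 + 0.5) π − 0.5 π̄ + 0.5 x
1.5 π = 8.57 − 1.45 + 0.5 × 2.15 − 0.5 × 0.38 = 8.005
π = 8.005 / 1.5 = 5.34

5.34%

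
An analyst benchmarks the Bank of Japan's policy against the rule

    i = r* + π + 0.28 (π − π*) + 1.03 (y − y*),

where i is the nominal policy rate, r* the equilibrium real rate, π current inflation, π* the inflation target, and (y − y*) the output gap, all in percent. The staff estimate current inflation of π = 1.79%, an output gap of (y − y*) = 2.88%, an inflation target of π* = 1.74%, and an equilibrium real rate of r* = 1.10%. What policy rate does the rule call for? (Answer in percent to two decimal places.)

5.87%

i = 1.10 + 1.79 + 0.28 × (1.79 − 1.74) + 1.03 × 2.88
   = 1.10 + 1.79 + 0.014 + 2.9664 = 5.87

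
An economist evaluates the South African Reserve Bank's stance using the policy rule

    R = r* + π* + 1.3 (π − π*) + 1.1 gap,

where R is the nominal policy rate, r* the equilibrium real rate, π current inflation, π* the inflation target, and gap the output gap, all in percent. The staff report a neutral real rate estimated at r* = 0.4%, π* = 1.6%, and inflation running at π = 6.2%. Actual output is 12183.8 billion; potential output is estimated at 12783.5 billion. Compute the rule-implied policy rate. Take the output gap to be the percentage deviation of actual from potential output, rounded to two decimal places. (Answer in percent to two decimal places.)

Output gap = 100 × (12183.8 − 12783.5) / 12783.5 = -4.69%.
R = 0.40 + 1.60 + 1.3 × (6.20 − 1.60) + 1.1 × (-4.69)
   = 0.40 + 1.6 + 5.98 − 5.159 = 2.82

2.82%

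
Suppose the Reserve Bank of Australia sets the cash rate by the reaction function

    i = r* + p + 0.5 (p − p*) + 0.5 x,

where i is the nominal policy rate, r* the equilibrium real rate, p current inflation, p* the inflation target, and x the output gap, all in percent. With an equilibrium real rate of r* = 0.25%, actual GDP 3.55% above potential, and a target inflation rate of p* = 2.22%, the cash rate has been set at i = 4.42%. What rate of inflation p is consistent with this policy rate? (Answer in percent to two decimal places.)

2.34%

Output 3.55% above potential → x = 3.55.
Collecting p: i = r* + (1 + 0.5) p − 0.5 p* + 0.5 x
1.5 p = 4.42 − 0.25 + 0.5 × 2.22 − 0.5 × 3.55 = 3.505
p = 3.505 / 1.5 = 2.34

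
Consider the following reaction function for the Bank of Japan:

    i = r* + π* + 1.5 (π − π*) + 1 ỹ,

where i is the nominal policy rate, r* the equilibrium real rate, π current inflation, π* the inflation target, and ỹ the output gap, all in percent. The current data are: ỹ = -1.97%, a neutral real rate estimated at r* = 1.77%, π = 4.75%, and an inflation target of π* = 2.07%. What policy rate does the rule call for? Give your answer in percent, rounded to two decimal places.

i = 1.77 + 2.07 + 1.5 × (4.75 − 2.07) + 1 × (-1.97)
   = 1.77 + 2.07 + 4.02 − 1.97 = 5.89

5.89%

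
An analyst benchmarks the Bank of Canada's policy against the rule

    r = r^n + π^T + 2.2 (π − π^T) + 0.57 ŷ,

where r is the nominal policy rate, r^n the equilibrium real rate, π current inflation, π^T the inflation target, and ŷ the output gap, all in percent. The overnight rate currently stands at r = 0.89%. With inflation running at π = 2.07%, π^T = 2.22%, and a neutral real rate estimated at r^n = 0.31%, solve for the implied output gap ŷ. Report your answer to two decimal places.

0.57 ŷ = 0.89 − 0.31 − 2.22 − 2.2 × (2.07 − 2.22) = -1.31
ŷ = -1.31 / 0.57 = -2.30

-2.30%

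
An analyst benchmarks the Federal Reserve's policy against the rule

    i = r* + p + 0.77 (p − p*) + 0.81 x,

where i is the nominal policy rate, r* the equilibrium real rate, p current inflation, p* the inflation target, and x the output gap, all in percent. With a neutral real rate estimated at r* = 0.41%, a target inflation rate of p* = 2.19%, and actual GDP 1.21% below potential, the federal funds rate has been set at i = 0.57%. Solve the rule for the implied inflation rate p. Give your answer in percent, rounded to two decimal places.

Output 1.21% below potential → x = -1.21.
Collecting p: i = r* + (1 + 0.77) p − 0.77 p* + 0.81 x
1.77 p = 0.57 − 0.41 + 0.77 × 2.19 − 0.81 × (-1.21) = 2.8264
p = 2.8264 / 1.77 = 1.60

1.60%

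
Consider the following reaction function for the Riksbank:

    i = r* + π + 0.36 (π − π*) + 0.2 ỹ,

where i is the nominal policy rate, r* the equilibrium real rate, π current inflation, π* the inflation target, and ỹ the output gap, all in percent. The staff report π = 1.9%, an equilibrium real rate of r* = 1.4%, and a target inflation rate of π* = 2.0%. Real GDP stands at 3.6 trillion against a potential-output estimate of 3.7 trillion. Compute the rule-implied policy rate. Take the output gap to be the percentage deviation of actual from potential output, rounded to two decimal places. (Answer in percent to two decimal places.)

Output gap = 100 × (3.6 − 3.7) / 3.7 = -2.70%.
i = 1.40 + 1.90 + 0.36 × (1.90 − 2.00) + 0.2 × (-2.70)
   = 1.40 + 1.9 − 0.036 − 0.54 = 2.72

2.72%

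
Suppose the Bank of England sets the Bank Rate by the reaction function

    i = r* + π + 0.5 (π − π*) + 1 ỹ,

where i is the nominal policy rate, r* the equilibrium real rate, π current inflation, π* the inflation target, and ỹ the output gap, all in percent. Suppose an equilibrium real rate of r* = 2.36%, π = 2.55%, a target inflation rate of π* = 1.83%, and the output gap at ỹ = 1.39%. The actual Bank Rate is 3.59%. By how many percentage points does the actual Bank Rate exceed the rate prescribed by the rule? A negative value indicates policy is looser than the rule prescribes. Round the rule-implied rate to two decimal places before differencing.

-3.07 pp

i = 2.36 + 2.55 + 0.5 × (2.55 − 1.83) + 1 × 1.39
   = 2.36 + 2.55 + 0.36 + 1.39 = 6.66
Deviation = 3.59 − 6.66 = -3.07 pp.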